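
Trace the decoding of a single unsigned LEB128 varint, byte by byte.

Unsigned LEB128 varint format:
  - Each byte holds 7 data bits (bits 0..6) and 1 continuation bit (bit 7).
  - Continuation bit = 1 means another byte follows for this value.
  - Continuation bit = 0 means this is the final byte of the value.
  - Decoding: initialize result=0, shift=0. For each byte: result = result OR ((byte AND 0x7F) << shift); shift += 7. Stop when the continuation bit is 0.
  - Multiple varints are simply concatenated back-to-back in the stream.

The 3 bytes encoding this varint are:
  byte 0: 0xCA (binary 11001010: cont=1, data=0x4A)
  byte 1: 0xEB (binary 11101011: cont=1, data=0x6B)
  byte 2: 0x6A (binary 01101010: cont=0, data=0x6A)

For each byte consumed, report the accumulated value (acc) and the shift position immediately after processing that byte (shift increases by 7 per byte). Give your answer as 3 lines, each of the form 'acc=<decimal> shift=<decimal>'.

byte 0=0xCA: payload=0x4A=74, contrib = 74<<0 = 74; acc -> 74, shift -> 7
byte 1=0xEB: payload=0x6B=107, contrib = 107<<7 = 13696; acc -> 13770, shift -> 14
byte 2=0x6A: payload=0x6A=106, contrib = 106<<14 = 1736704; acc -> 1750474, shift -> 21

Answer: acc=74 shift=7
acc=13770 shift=14
acc=1750474 shift=21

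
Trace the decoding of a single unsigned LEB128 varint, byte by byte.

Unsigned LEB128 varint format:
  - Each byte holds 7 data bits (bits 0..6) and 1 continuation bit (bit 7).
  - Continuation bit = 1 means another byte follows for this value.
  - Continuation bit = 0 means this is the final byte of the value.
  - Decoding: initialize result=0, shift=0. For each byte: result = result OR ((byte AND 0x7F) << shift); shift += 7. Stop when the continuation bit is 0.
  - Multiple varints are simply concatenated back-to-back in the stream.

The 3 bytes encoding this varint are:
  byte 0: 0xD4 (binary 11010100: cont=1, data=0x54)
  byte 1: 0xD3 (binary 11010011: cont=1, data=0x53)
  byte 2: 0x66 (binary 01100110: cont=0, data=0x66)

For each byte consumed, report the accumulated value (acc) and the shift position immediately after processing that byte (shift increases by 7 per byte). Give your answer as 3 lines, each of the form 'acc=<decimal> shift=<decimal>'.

byte 0=0xD4: payload=0x54=84, contrib = 84<<0 = 84; acc -> 84, shift -> 7
byte 1=0xD3: payload=0x53=83, contrib = 83<<7 = 10624; acc -> 10708, shift -> 14
byte 2=0x66: payload=0x66=102, contrib = 102<<14 = 1671168; acc -> 1681876, shift -> 21

Answer: acc=84 shift=7
acc=10708 shift=14
acc=1681876 shift=21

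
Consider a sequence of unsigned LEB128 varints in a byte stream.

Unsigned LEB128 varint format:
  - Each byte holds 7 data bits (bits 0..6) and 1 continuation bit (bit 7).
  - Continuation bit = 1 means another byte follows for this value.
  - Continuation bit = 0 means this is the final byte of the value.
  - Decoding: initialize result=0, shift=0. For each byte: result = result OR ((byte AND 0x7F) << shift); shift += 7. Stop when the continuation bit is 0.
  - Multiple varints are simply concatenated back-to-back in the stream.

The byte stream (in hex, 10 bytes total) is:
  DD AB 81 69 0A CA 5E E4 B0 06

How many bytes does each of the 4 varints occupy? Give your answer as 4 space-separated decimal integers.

Answer: 4 1 2 3

Derivation:
  byte[0]=0xDD cont=1 payload=0x5D=93: acc |= 93<<0 -> acc=93 shift=7
  byte[1]=0xAB cont=1 payload=0x2B=43: acc |= 43<<7 -> acc=5597 shift=14
  byte[2]=0x81 cont=1 payload=0x01=1: acc |= 1<<14 -> acc=21981 shift=21
  byte[3]=0x69 cont=0 payload=0x69=105: acc |= 105<<21 -> acc=220222941 shift=28 [end]
Varint 1: bytes[0:4] = DD AB 81 69 -> value 220222941 (4 byte(s))
  byte[4]=0x0A cont=0 payload=0x0A=10: acc |= 10<<0 -> acc=10 shift=7 [end]
Varint 2: bytes[4:5] = 0A -> value 10 (1 byte(s))
  byte[5]=0xCA cont=1 payload=0x4A=74: acc |= 74<<0 -> acc=74 shift=7
  byte[6]=0x5E cont=0 payload=0x5E=94: acc |= 94<<7 -> acc=12106 shift=14 [end]
Varint 3: bytes[5:7] = CA 5E -> value 12106 (2 byte(s))
  byte[7]=0xE4 cont=1 payload=0x64=100: acc |= 100<<0 -> acc=100 shift=7
  byte[8]=0xB0 cont=1 payload=0x30=48: acc |= 48<<7 -> acc=6244 shift=14
  byte[9]=0x06 cont=0 payload=0x06=6: acc |= 6<<14 -> acc=104548 shift=21 [end]
Varint 4: bytes[7:10] = E4 B0 06 -> value 104548 (3 byte(s))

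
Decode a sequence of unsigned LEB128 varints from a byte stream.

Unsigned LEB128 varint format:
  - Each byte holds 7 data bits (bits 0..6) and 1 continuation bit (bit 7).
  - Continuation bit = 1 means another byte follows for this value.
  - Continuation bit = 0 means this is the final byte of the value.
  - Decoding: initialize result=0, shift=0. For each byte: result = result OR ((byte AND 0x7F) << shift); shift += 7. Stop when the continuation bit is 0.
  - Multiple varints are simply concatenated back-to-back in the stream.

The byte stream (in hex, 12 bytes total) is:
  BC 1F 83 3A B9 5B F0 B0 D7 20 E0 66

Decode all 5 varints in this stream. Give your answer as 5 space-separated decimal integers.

  byte[0]=0xBC cont=1 payload=0x3C=60: acc |= 60<<0 -> acc=60 shift=7
  byte[1]=0x1F cont=0 payload=0x1F=31: acc |= 31<<7 -> acc=4028 shift=14 [end]
Varint 1: bytes[0:2] = BC 1F -> value 4028 (2 byte(s))
  byte[2]=0x83 cont=1 payload=0x03=3: acc |= 3<<0 -> acc=3 shift=7
  byte[3]=0x3A cont=0 payload=0x3A=58: acc |= 58<<7 -> acc=7427 shift=14 [end]
Varint 2: bytes[2:4] = 83 3A -> value 7427 (2 byte(s))
  byte[4]=0xB9 cont=1 payload=0x39=57: acc |= 57<<0 -> acc=57 shift=7
  byte[5]=0x5B cont=0 payload=0x5B=91: acc |= 91<<7 -> acc=11705 shift=14 [end]
Varint 3: bytes[4:6] = B9 5B -> value 11705 (2 byte(s))
  byte[6]=0xF0 cont=1 payload=0x70=112: acc |= 112<<0 -> acc=112 shift=7
  byte[7]=0xB0 cont=1 payload=0x30=48: acc |= 48<<7 -> acc=6256 shift=14
  byte[8]=0xD7 cont=1 payload=0x57=87: acc |= 87<<14 -> acc=1431664 shift=21
  byte[9]=0x20 cont=0 payload=0x20=32: acc |= 32<<21 -> acc=68540528 shift=28 [end]
Varint 4: bytes[6:10] = F0 B0 D7 20 -> value 68540528 (4 byte(s))
  byte[10]=0xE0 cont=1 payload=0x60=96: acc |= 96<<0 -> acc=96 shift=7
  byte[11]=0x66 cont=0 payload=0x66=102: acc |= 102<<7 -> acc=13152 shift=14 [end]
Varint 5: bytes[10:12] = E0 66 -> value 13152 (2 byte(s))

Answer: 4028 7427 11705 68540528 13152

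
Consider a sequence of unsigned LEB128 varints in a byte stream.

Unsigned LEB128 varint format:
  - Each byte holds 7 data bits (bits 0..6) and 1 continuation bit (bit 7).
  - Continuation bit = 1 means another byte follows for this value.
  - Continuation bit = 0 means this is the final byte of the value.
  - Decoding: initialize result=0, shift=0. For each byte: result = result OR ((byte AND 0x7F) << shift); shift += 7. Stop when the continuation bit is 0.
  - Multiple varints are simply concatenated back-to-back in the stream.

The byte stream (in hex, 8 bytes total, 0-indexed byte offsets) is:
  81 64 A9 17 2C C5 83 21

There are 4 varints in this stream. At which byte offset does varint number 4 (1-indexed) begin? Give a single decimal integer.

  byte[0]=0x81 cont=1 payload=0x01=1: acc |= 1<<0 -> acc=1 shift=7
  byte[1]=0x64 cont=0 payload=0x64=100: acc |= 100<<7 -> acc=12801 shift=14 [end]
Varint 1: bytes[0:2] = 81 64 -> value 12801 (2 byte(s))
  byte[2]=0xA9 cont=1 payload=0x29=41: acc |= 41<<0 -> acc=41 shift=7
  byte[3]=0x17 cont=0 payload=0x17=23: acc |= 23<<7 -> acc=2985 shift=14 [end]
Varint 2: bytes[2:4] = A9 17 -> value 2985 (2 byte(s))
  byte[4]=0x2C cont=0 payload=0x2C=44: acc |= 44<<0 -> acc=44 shift=7 [end]
Varint 3: bytes[4:5] = 2C -> value 44 (1 byte(s))
  byte[5]=0xC5 cont=1 payload=0x45=69: acc |= 69<<0 -> acc=69 shift=7
  byte[6]=0x83 cont=1 payload=0x03=3: acc |= 3<<7 -> acc=453 shift=14
  byte[7]=0x21 cont=0 payload=0x21=33: acc |= 33<<14 -> acc=541125 shift=21 [end]
Varint 4: bytes[5:8] = C5 83 21 -> value 541125 (3 byte(s))

Answer: 5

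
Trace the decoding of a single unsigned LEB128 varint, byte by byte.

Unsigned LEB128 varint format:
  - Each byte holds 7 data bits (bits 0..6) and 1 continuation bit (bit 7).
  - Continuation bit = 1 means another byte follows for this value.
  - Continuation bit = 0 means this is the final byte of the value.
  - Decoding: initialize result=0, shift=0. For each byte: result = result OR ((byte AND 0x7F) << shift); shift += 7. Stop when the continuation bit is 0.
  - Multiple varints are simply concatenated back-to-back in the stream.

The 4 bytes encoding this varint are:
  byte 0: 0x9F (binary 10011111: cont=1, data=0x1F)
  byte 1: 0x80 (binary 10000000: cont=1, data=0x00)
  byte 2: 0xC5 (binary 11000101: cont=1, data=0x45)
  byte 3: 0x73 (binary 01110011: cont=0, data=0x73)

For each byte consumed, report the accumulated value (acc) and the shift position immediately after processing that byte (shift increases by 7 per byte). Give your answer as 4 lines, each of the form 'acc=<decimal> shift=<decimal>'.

Answer: acc=31 shift=7
acc=31 shift=14
acc=1130527 shift=21
acc=242303007 shift=28

Derivation:
byte 0=0x9F: payload=0x1F=31, contrib = 31<<0 = 31; acc -> 31, shift -> 7
byte 1=0x80: payload=0x00=0, contrib = 0<<7 = 0; acc -> 31, shift -> 14
byte 2=0xC5: payload=0x45=69, contrib = 69<<14 = 1130496; acc -> 1130527, shift -> 21
byte 3=0x73: payload=0x73=115, contrib = 115<<21 = 241172480; acc -> 242303007, shift -> 28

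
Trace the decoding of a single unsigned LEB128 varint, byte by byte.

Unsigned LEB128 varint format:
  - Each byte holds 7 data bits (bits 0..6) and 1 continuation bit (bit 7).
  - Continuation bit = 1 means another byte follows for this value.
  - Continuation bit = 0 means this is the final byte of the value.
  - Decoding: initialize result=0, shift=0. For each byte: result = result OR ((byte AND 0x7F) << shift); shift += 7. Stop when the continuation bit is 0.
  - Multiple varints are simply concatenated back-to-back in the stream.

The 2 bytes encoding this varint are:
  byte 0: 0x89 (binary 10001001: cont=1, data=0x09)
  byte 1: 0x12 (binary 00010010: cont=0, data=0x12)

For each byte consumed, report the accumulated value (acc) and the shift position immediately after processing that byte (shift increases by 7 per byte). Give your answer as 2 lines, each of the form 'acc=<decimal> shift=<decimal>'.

byte 0=0x89: payload=0x09=9, contrib = 9<<0 = 9; acc -> 9, shift -> 7
byte 1=0x12: payload=0x12=18, contrib = 18<<7 = 2304; acc -> 2313, shift -> 14

Answer: acc=9 shift=7
acc=2313 shift=14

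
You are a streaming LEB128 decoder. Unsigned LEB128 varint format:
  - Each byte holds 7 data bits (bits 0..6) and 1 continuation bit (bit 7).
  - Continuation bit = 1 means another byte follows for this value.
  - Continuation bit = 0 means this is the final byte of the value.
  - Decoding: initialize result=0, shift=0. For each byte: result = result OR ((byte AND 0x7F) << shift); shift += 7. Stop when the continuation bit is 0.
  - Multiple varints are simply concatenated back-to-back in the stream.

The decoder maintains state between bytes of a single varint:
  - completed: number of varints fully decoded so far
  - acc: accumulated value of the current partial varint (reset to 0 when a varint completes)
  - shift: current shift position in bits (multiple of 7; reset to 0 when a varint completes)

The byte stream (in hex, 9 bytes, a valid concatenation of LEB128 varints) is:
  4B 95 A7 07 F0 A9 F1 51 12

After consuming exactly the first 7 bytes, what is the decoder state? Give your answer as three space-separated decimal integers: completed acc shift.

byte[0]=0x4B cont=0 payload=0x4B: varint #1 complete (value=75); reset -> completed=1 acc=0 shift=0
byte[1]=0x95 cont=1 payload=0x15: acc |= 21<<0 -> completed=1 acc=21 shift=7
byte[2]=0xA7 cont=1 payload=0x27: acc |= 39<<7 -> completed=1 acc=5013 shift=14
byte[3]=0x07 cont=0 payload=0x07: varint #2 complete (value=119701); reset -> completed=2 acc=0 shift=0
byte[4]=0xF0 cont=1 payload=0x70: acc |= 112<<0 -> completed=2 acc=112 shift=7
byte[5]=0xA9 cont=1 payload=0x29: acc |= 41<<7 -> completed=2 acc=5360 shift=14
byte[6]=0xF1 cont=1 payload=0x71: acc |= 113<<14 -> completed=2 acc=1856752 shift=21

Answer: 2 1856752 21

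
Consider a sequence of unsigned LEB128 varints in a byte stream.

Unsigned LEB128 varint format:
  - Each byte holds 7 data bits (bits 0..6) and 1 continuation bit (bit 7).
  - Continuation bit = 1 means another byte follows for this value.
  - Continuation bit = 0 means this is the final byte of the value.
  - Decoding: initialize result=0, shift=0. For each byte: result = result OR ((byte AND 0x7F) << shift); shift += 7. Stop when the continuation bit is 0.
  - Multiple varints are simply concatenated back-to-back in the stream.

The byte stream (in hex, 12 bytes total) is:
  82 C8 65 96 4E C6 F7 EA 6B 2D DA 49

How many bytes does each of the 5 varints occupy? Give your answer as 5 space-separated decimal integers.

Answer: 3 2 4 1 2

Derivation:
  byte[0]=0x82 cont=1 payload=0x02=2: acc |= 2<<0 -> acc=2 shift=7
  byte[1]=0xC8 cont=1 payload=0x48=72: acc |= 72<<7 -> acc=9218 shift=14
  byte[2]=0x65 cont=0 payload=0x65=101: acc |= 101<<14 -> acc=1664002 shift=21 [end]
Varint 1: bytes[0:3] = 82 C8 65 -> value 1664002 (3 byte(s))
  byte[3]=0x96 cont=1 payload=0x16=22: acc |= 22<<0 -> acc=22 shift=7
  byte[4]=0x4E cont=0 payload=0x4E=78: acc |= 78<<7 -> acc=10006 shift=14 [end]
Varint 2: bytes[3:5] = 96 4E -> value 10006 (2 byte(s))
  byte[5]=0xC6 cont=1 payload=0x46=70: acc |= 70<<0 -> acc=70 shift=7
  byte[6]=0xF7 cont=1 payload=0x77=119: acc |= 119<<7 -> acc=15302 shift=14
  byte[7]=0xEA cont=1 payload=0x6A=106: acc |= 106<<14 -> acc=1752006 shift=21
  byte[8]=0x6B cont=0 payload=0x6B=107: acc |= 107<<21 -> acc=226147270 shift=28 [end]
Varint 3: bytes[5:9] = C6 F7 EA 6B -> value 226147270 (4 byte(s))
  byte[9]=0x2D cont=0 payload=0x2D=45: acc |= 45<<0 -> acc=45 shift=7 [end]
Varint 4: bytes[9:10] = 2D -> value 45 (1 byte(s))
  byte[10]=0xDA cont=1 payload=0x5A=90: acc |= 90<<0 -> acc=90 shift=7
  byte[11]=0x49 cont=0 payload=0x49=73: acc |= 73<<7 -> acc=9434 shift=14 [end]
Varint 5: bytes[10:12] = DA 49 -> value 9434 (2 byte(s))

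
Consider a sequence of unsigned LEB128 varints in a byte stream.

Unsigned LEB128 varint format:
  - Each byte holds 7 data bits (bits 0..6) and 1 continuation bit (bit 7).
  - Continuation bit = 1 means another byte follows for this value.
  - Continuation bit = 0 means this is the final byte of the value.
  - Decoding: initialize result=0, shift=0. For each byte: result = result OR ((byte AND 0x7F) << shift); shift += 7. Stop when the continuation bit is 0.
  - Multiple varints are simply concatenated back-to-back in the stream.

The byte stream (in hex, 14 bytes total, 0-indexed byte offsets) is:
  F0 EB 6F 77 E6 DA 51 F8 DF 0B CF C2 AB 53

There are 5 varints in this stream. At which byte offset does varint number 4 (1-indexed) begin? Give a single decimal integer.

Answer: 7

Derivation:
  byte[0]=0xF0 cont=1 payload=0x70=112: acc |= 112<<0 -> acc=112 shift=7
  byte[1]=0xEB cont=1 payload=0x6B=107: acc |= 107<<7 -> acc=13808 shift=14
  byte[2]=0x6F cont=0 payload=0x6F=111: acc |= 111<<14 -> acc=1832432 shift=21 [end]
Varint 1: bytes[0:3] = F0 EB 6F -> value 1832432 (3 byte(s))
  byte[3]=0x77 cont=0 payload=0x77=119: acc |= 119<<0 -> acc=119 shift=7 [end]
Varint 2: bytes[3:4] = 77 -> value 119 (1 byte(s))
  byte[4]=0xE6 cont=1 payload=0x66=102: acc |= 102<<0 -> acc=102 shift=7
  byte[5]=0xDA cont=1 payload=0x5A=90: acc |= 90<<7 -> acc=11622 shift=14
  byte[6]=0x51 cont=0 payload=0x51=81: acc |= 81<<14 -> acc=1338726 shift=21 [end]
Varint 3: bytes[4:7] = E6 DA 51 -> value 1338726 (3 byte(s))
  byte[7]=0xF8 cont=1 payload=0x78=120: acc |= 120<<0 -> acc=120 shift=7
  byte[8]=0xDF cont=1 payload=0x5F=95: acc |= 95<<7 -> acc=12280 shift=14
  byte[9]=0x0B cont=0 payload=0x0B=11: acc |= 11<<14 -> acc=192504 shift=21 [end]
Varint 4: bytes[7:10] = F8 DF 0B -> value 192504 (3 byte(s))
  byte[10]=0xCF cont=1 payload=0x4F=79: acc |= 79<<0 -> acc=79 shift=7
  byte[11]=0xC2 cont=1 payload=0x42=66: acc |= 66<<7 -> acc=8527 shift=14
  byte[12]=0xAB cont=1 payload=0x2B=43: acc |= 43<<14 -> acc=713039 shift=21
  byte[13]=0x53 cont=0 payload=0x53=83: acc |= 83<<21 -> acc=174776655 shift=28 [end]
Varint 5: bytes[10:14] = CF C2 AB 53 -> value 174776655 (4 byte(s))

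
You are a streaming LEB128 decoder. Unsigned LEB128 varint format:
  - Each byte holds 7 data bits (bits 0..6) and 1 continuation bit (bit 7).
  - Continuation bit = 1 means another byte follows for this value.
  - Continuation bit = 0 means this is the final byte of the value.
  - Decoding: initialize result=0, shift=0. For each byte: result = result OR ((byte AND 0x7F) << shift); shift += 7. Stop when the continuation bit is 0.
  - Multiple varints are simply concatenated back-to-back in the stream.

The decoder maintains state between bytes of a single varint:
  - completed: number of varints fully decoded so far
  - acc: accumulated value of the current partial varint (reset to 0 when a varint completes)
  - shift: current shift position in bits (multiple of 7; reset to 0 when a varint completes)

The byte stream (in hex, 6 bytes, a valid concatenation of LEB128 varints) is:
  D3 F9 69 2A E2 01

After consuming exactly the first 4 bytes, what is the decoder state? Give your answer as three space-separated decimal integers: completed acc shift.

byte[0]=0xD3 cont=1 payload=0x53: acc |= 83<<0 -> completed=0 acc=83 shift=7
byte[1]=0xF9 cont=1 payload=0x79: acc |= 121<<7 -> completed=0 acc=15571 shift=14
byte[2]=0x69 cont=0 payload=0x69: varint #1 complete (value=1735891); reset -> completed=1 acc=0 shift=0
byte[3]=0x2A cont=0 payload=0x2A: varint #2 complete (value=42); reset -> completed=2 acc=0 shift=0

Answer: 2 0 0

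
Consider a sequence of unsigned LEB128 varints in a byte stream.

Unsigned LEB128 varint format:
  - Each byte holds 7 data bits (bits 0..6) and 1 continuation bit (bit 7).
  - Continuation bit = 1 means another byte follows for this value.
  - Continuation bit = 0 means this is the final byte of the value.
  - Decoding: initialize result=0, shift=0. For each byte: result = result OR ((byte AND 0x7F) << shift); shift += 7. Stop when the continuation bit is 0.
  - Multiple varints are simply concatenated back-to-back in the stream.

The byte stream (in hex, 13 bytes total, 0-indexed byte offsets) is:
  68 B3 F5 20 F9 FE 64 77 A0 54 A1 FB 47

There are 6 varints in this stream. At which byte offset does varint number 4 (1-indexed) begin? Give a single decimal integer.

Answer: 7

Derivation:
  byte[0]=0x68 cont=0 payload=0x68=104: acc |= 104<<0 -> acc=104 shift=7 [end]
Varint 1: bytes[0:1] = 68 -> value 104 (1 byte(s))
  byte[1]=0xB3 cont=1 payload=0x33=51: acc |= 51<<0 -> acc=51 shift=7
  byte[2]=0xF5 cont=1 payload=0x75=117: acc |= 117<<7 -> acc=15027 shift=14
  byte[3]=0x20 cont=0 payload=0x20=32: acc |= 32<<14 -> acc=539315 shift=21 [end]
Varint 2: bytes[1:4] = B3 F5 20 -> value 539315 (3 byte(s))
  byte[4]=0xF9 cont=1 payload=0x79=121: acc |= 121<<0 -> acc=121 shift=7
  byte[5]=0xFE cont=1 payload=0x7E=126: acc |= 126<<7 -> acc=16249 shift=14
  byte[6]=0x64 cont=0 payload=0x64=100: acc |= 100<<14 -> acc=1654649 shift=21 [end]
Varint 3: bytes[4:7] = F9 FE 64 -> value 1654649 (3 byte(s))
  byte[7]=0x77 cont=0 payload=0x77=119: acc |= 119<<0 -> acc=119 shift=7 [end]
Varint 4: bytes[7:8] = 77 -> value 119 (1 byte(s))
  byte[8]=0xA0 cont=1 payload=0x20=32: acc |= 32<<0 -> acc=32 shift=7
  byte[9]=0x54 cont=0 payload=0x54=84: acc |= 84<<7 -> acc=10784 shift=14 [end]
Varint 5: bytes[8:10] = A0 54 -> value 10784 (2 byte(s))
  byte[10]=0xA1 cont=1 payload=0x21=33: acc |= 33<<0 -> acc=33 shift=7
  byte[11]=0xFB cont=1 payload=0x7B=123: acc |= 123<<7 -> acc=15777 shift=14
  byte[12]=0x47 cont=0 payload=0x47=71: acc |= 71<<14 -> acc=1179041 shift=21 [end]
Varint 6: bytes[10:13] = A1 FB 47 -> value 1179041 (3 byte(s))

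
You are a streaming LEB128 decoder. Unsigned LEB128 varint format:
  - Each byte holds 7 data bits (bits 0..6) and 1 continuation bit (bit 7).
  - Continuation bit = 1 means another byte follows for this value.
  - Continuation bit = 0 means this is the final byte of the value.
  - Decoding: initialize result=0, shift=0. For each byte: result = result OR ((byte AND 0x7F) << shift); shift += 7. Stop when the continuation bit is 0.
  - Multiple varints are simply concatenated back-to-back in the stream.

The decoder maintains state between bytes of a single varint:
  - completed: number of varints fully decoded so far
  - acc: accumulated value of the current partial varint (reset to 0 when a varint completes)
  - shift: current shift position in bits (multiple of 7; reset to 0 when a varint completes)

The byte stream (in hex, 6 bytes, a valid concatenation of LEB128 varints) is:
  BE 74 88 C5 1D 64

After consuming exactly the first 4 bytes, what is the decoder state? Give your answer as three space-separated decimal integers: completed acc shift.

byte[0]=0xBE cont=1 payload=0x3E: acc |= 62<<0 -> completed=0 acc=62 shift=7
byte[1]=0x74 cont=0 payload=0x74: varint #1 complete (value=14910); reset -> completed=1 acc=0 shift=0
byte[2]=0x88 cont=1 payload=0x08: acc |= 8<<0 -> completed=1 acc=8 shift=7
byte[3]=0xC5 cont=1 payload=0x45: acc |= 69<<7 -> completed=1 acc=8840 shift=14

Answer: 1 8840 14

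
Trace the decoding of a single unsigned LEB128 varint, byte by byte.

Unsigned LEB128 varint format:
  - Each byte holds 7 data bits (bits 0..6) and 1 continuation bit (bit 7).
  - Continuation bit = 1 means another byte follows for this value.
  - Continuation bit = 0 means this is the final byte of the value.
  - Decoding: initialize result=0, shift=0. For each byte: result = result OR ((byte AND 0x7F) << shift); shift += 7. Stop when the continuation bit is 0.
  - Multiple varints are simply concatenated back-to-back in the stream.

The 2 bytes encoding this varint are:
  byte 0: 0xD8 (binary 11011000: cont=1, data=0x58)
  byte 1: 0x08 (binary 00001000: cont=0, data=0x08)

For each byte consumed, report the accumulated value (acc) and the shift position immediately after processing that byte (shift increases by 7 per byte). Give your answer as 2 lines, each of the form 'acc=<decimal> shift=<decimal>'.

byte 0=0xD8: payload=0x58=88, contrib = 88<<0 = 88; acc -> 88, shift -> 7
byte 1=0x08: payload=0x08=8, contrib = 8<<7 = 1024; acc -> 1112, shift -> 14

Answer: acc=88 shift=7
acc=1112 shift=14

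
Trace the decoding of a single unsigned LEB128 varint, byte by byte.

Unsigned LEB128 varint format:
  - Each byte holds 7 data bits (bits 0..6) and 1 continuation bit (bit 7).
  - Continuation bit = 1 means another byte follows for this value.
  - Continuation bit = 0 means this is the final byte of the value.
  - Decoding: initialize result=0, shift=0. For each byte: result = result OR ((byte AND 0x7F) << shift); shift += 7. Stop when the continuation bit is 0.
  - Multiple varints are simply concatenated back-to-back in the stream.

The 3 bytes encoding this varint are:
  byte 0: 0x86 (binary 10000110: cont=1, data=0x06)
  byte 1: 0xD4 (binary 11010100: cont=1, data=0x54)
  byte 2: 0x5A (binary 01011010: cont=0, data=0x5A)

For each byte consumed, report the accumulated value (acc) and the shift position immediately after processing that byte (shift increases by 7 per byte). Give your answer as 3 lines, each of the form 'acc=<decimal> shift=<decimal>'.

byte 0=0x86: payload=0x06=6, contrib = 6<<0 = 6; acc -> 6, shift -> 7
byte 1=0xD4: payload=0x54=84, contrib = 84<<7 = 10752; acc -> 10758, shift -> 14
byte 2=0x5A: payload=0x5A=90, contrib = 90<<14 = 1474560; acc -> 1485318, shift -> 21

Answer: acc=6 shift=7
acc=10758 shift=14
acc=1485318 shift=21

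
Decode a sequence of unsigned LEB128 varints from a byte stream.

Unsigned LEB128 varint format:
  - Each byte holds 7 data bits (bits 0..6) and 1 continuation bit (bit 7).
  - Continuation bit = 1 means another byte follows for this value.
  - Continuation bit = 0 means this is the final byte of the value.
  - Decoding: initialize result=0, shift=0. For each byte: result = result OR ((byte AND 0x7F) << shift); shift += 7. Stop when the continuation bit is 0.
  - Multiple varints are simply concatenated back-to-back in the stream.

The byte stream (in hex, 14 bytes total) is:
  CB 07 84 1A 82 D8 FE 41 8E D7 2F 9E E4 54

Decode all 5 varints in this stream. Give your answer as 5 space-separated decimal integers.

Answer: 971 3332 138390530 781198 1389086

Derivation:
  byte[0]=0xCB cont=1 payload=0x4B=75: acc |= 75<<0 -> acc=75 shift=7
  byte[1]=0x07 cont=0 payload=0x07=7: acc |= 7<<7 -> acc=971 shift=14 [end]
Varint 1: bytes[0:2] = CB 07 -> value 971 (2 byte(s))
  byte[2]=0x84 cont=1 payload=0x04=4: acc |= 4<<0 -> acc=4 shift=7
  byte[3]=0x1A cont=0 payload=0x1A=26: acc |= 26<<7 -> acc=3332 shift=14 [end]
Varint 2: bytes[2:4] = 84 1A -> value 3332 (2 byte(s))
  byte[4]=0x82 cont=1 payload=0x02=2: acc |= 2<<0 -> acc=2 shift=7
  byte[5]=0xD8 cont=1 payload=0x58=88: acc |= 88<<7 -> acc=11266 shift=14
  byte[6]=0xFE cont=1 payload=0x7E=126: acc |= 126<<14 -> acc=2075650 shift=21
  byte[7]=0x41 cont=0 payload=0x41=65: acc |= 65<<21 -> acc=138390530 shift=28 [end]
Varint 3: bytes[4:8] = 82 D8 FE 41 -> value 138390530 (4 byte(s))
  byte[8]=0x8E cont=1 payload=0x0E=14: acc |= 14<<0 -> acc=14 shift=7
  byte[9]=0xD7 cont=1 payload=0x57=87: acc |= 87<<7 -> acc=11150 shift=14
  byte[10]=0x2F cont=0 payload=0x2F=47: acc |= 47<<14 -> acc=781198 shift=21 [end]
Varint 4: bytes[8:11] = 8E D7 2F -> value 781198 (3 byte(s))
  byte[11]=0x9E cont=1 payload=0x1E=30: acc |= 30<<0 -> acc=30 shift=7
  byte[12]=0xE4 cont=1 payload=0x64=100: acc |= 100<<7 -> acc=12830 shift=14
  byte[13]=0x54 cont=0 payload=0x54=84: acc |= 84<<14 -> acc=1389086 shift=21 [end]
Varint 5: bytes[11:14] = 9E E4 54 -> value 1389086 (3 byte(s))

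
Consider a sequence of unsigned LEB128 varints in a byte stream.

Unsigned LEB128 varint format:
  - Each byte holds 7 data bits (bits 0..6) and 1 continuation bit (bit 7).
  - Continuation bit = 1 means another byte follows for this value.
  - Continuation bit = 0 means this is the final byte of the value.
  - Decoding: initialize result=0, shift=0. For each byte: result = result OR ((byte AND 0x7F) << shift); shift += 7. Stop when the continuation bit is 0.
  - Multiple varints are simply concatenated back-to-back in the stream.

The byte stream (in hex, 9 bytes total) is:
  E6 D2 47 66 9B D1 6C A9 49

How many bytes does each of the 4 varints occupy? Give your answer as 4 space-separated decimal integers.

Answer: 3 1 3 2

Derivation:
  byte[0]=0xE6 cont=1 payload=0x66=102: acc |= 102<<0 -> acc=102 shift=7
  byte[1]=0xD2 cont=1 payload=0x52=82: acc |= 82<<7 -> acc=10598 shift=14
  byte[2]=0x47 cont=0 payload=0x47=71: acc |= 71<<14 -> acc=1173862 shift=21 [end]
Varint 1: bytes[0:3] = E6 D2 47 -> value 1173862 (3 byte(s))
  byte[3]=0x66 cont=0 payload=0x66=102: acc |= 102<<0 -> acc=102 shift=7 [end]
Varint 2: bytes[3:4] = 66 -> value 102 (1 byte(s))
  byte[4]=0x9B cont=1 payload=0x1B=27: acc |= 27<<0 -> acc=27 shift=7
  byte[5]=0xD1 cont=1 payload=0x51=81: acc |= 81<<7 -> acc=10395 shift=14
  byte[6]=0x6C cont=0 payload=0x6C=108: acc |= 108<<14 -> acc=1779867 shift=21 [end]
Varint 3: bytes[4:7] = 9B D1 6C -> value 1779867 (3 byte(s))
  byte[7]=0xA9 cont=1 payload=0x29=41: acc |= 41<<0 -> acc=41 shift=7
  byte[8]=0x49 cont=0 payload=0x49=73: acc |= 73<<7 -> acc=9385 shift=14 [end]
Varint 4: bytes[7:9] = A9 49 -> value 9385 (2 byte(s))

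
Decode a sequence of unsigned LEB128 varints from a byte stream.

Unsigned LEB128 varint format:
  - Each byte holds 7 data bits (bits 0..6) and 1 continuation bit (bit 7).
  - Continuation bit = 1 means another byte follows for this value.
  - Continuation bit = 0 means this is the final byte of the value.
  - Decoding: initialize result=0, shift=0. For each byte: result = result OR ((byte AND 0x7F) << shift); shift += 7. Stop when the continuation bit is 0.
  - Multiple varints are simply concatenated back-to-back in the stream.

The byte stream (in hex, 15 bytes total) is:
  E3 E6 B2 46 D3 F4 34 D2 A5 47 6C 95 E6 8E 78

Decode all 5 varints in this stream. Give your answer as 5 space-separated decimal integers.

  byte[0]=0xE3 cont=1 payload=0x63=99: acc |= 99<<0 -> acc=99 shift=7
  byte[1]=0xE6 cont=1 payload=0x66=102: acc |= 102<<7 -> acc=13155 shift=14
  byte[2]=0xB2 cont=1 payload=0x32=50: acc |= 50<<14 -> acc=832355 shift=21
  byte[3]=0x46 cont=0 payload=0x46=70: acc |= 70<<21 -> acc=147632995 shift=28 [end]
Varint 1: bytes[0:4] = E3 E6 B2 46 -> value 147632995 (4 byte(s))
  byte[4]=0xD3 cont=1 payload=0x53=83: acc |= 83<<0 -> acc=83 shift=7
  byte[5]=0xF4 cont=1 payload=0x74=116: acc |= 116<<7 -> acc=14931 shift=14
  byte[6]=0x34 cont=0 payload=0x34=52: acc |= 52<<14 -> acc=866899 shift=21 [end]
Varint 2: bytes[4:7] = D3 F4 34 -> value 866899 (3 byte(s))
  byte[7]=0xD2 cont=1 payload=0x52=82: acc |= 82<<0 -> acc=82 shift=7
  byte[8]=0xA5 cont=1 payload=0x25=37: acc |= 37<<7 -> acc=4818 shift=14
  byte[9]=0x47 cont=0 payload=0x47=71: acc |= 71<<14 -> acc=1168082 shift=21 [end]
Varint 3: bytes[7:10] = D2 A5 47 -> value 1168082 (3 byte(s))
  byte[10]=0x6C cont=0 payload=0x6C=108: acc |= 108<<0 -> acc=108 shift=7 [end]
Varint 4: bytes[10:11] = 6C -> value 108 (1 byte(s))
  byte[11]=0x95 cont=1 payload=0x15=21: acc |= 21<<0 -> acc=21 shift=7
  byte[12]=0xE6 cont=1 payload=0x66=102: acc |= 102<<7 -> acc=13077 shift=14
  byte[13]=0x8E cont=1 payload=0x0E=14: acc |= 14<<14 -> acc=242453 shift=21
  byte[14]=0x78 cont=0 payload=0x78=120: acc |= 120<<21 -> acc=251900693 shift=28 [end]
Varint 5: bytes[11:15] = 95 E6 8E 78 -> value 251900693 (4 byte(s))

Answer: 147632995 866899 1168082 108 251900693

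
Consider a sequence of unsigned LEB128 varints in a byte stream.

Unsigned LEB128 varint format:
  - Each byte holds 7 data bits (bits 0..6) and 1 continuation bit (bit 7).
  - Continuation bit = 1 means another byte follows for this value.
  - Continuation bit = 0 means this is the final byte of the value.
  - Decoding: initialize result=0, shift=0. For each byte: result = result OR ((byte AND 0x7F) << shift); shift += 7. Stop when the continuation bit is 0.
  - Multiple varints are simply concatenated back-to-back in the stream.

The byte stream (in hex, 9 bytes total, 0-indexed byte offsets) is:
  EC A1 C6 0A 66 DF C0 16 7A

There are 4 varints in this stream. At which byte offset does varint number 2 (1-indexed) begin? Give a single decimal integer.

Answer: 4

Derivation:
  byte[0]=0xEC cont=1 payload=0x6C=108: acc |= 108<<0 -> acc=108 shift=7
  byte[1]=0xA1 cont=1 payload=0x21=33: acc |= 33<<7 -> acc=4332 shift=14
  byte[2]=0xC6 cont=1 payload=0x46=70: acc |= 70<<14 -> acc=1151212 shift=21
  byte[3]=0x0A cont=0 payload=0x0A=10: acc |= 10<<21 -> acc=22122732 shift=28 [end]
Varint 1: bytes[0:4] = EC A1 C6 0A -> value 22122732 (4 byte(s))
  byte[4]=0x66 cont=0 payload=0x66=102: acc |= 102<<0 -> acc=102 shift=7 [end]
Varint 2: bytes[4:5] = 66 -> value 102 (1 byte(s))
  byte[5]=0xDF cont=1 payload=0x5F=95: acc |= 95<<0 -> acc=95 shift=7
  byte[6]=0xC0 cont=1 payload=0x40=64: acc |= 64<<7 -> acc=8287 shift=14
  byte[7]=0x16 cont=0 payload=0x16=22: acc |= 22<<14 -> acc=368735 shift=21 [end]
Varint 3: bytes[5:8] = DF C0 16 -> value 368735 (3 byte(s))
  byte[8]=0x7A cont=0 payload=0x7A=122: acc |= 122<<0 -> acc=122 shift=7 [end]
Varint 4: bytes[8:9] = 7A -> value 122 (1 byte(s))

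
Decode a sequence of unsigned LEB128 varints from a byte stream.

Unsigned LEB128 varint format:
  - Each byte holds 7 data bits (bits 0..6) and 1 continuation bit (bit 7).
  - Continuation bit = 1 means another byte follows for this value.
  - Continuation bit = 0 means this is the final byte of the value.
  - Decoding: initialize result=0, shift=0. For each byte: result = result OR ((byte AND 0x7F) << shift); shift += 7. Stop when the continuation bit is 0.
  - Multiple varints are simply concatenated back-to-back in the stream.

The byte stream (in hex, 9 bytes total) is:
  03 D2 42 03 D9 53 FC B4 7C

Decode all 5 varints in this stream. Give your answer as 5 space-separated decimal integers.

  byte[0]=0x03 cont=0 payload=0x03=3: acc |= 3<<0 -> acc=3 shift=7 [end]
Varint 1: bytes[0:1] = 03 -> value 3 (1 byte(s))
  byte[1]=0xD2 cont=1 payload=0x52=82: acc |= 82<<0 -> acc=82 shift=7
  byte[2]=0x42 cont=0 payload=0x42=66: acc |= 66<<7 -> acc=8530 shift=14 [end]
Varint 2: bytes[1:3] = D2 42 -> value 8530 (2 byte(s))
  byte[3]=0x03 cont=0 payload=0x03=3: acc |= 3<<0 -> acc=3 shift=7 [end]
Varint 3: bytes[3:4] = 03 -> value 3 (1 byte(s))
  byte[4]=0xD9 cont=1 payload=0x59=89: acc |= 89<<0 -> acc=89 shift=7
  byte[5]=0x53 cont=0 payload=0x53=83: acc |= 83<<7 -> acc=10713 shift=14 [end]
Varint 4: bytes[4:6] = D9 53 -> value 10713 (2 byte(s))
  byte[6]=0xFC cont=1 payload=0x7C=124: acc |= 124<<0 -> acc=124 shift=7
  byte[7]=0xB4 cont=1 payload=0x34=52: acc |= 52<<7 -> acc=6780 shift=14
  byte[8]=0x7C cont=0 payload=0x7C=124: acc |= 124<<14 -> acc=2038396 shift=21 [end]
Varint 5: bytes[6:9] = FC B4 7C -> value 2038396 (3 byte(s))

Answer: 3 8530 3 10713 2038396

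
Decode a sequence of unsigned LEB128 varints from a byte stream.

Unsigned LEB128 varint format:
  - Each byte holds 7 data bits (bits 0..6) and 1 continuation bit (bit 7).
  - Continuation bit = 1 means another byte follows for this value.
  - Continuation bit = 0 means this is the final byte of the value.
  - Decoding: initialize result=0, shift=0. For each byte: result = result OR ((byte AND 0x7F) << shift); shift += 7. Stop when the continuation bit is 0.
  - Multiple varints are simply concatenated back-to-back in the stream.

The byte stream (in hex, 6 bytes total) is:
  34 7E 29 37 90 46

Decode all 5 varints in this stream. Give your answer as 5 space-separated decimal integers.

Answer: 52 126 41 55 8976

Derivation:
  byte[0]=0x34 cont=0 payload=0x34=52: acc |= 52<<0 -> acc=52 shift=7 [end]
Varint 1: bytes[0:1] = 34 -> value 52 (1 byte(s))
  byte[1]=0x7E cont=0 payload=0x7E=126: acc |= 126<<0 -> acc=126 shift=7 [end]
Varint 2: bytes[1:2] = 7E -> value 126 (1 byte(s))
  byte[2]=0x29 cont=0 payload=0x29=41: acc |= 41<<0 -> acc=41 shift=7 [end]
Varint 3: bytes[2:3] = 29 -> value 41 (1 byte(s))
  byte[3]=0x37 cont=0 payload=0x37=55: acc |= 55<<0 -> acc=55 shift=7 [end]
Varint 4: bytes[3:4] = 37 -> value 55 (1 byte(s))
  byte[4]=0x90 cont=1 payload=0x10=16: acc |= 16<<0 -> acc=16 shift=7
  byte[5]=0x46 cont=0 payload=0x46=70: acc |= 70<<7 -> acc=8976 shift=14 [end]
Varint 5: bytes[4:6] = 90 46 -> value 8976 (2 byte(s))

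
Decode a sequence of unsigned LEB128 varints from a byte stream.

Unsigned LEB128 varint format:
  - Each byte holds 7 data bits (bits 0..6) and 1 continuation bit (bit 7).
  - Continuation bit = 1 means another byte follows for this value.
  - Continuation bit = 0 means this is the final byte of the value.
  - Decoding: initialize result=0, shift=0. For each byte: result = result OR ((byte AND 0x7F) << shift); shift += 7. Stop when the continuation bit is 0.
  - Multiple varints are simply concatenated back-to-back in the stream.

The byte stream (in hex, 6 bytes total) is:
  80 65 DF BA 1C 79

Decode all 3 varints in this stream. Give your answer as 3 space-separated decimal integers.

Answer: 12928 466271 121

Derivation:
  byte[0]=0x80 cont=1 payload=0x00=0: acc |= 0<<0 -> acc=0 shift=7
  byte[1]=0x65 cont=0 payload=0x65=101: acc |= 101<<7 -> acc=12928 shift=14 [end]
Varint 1: bytes[0:2] = 80 65 -> value 12928 (2 byte(s))
  byte[2]=0xDF cont=1 payload=0x5F=95: acc |= 95<<0 -> acc=95 shift=7
  byte[3]=0xBA cont=1 payload=0x3A=58: acc |= 58<<7 -> acc=7519 shift=14
  byte[4]=0x1C cont=0 payload=0x1C=28: acc |= 28<<14 -> acc=466271 shift=21 [end]
Varint 2: bytes[2:5] = DF BA 1C -> value 466271 (3 byte(s))
  byte[5]=0x79 cont=0 payload=0x79=121: acc |= 121<<0 -> acc=121 shift=7 [end]
Varint 3: bytes[5:6] = 79 -> value 121 (1 byte(s))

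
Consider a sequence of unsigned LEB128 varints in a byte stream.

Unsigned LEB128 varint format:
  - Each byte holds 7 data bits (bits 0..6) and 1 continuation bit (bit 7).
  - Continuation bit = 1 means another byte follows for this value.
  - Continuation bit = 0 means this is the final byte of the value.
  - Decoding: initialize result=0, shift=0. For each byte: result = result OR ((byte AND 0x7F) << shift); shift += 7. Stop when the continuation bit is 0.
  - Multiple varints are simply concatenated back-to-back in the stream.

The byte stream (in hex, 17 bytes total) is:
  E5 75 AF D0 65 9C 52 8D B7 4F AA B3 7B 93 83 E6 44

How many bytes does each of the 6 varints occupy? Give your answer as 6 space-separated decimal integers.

  byte[0]=0xE5 cont=1 payload=0x65=101: acc |= 101<<0 -> acc=101 shift=7
  byte[1]=0x75 cont=0 payload=0x75=117: acc |= 117<<7 -> acc=15077 shift=14 [end]
Varint 1: bytes[0:2] = E5 75 -> value 15077 (2 byte(s))
  byte[2]=0xAF cont=1 payload=0x2F=47: acc |= 47<<0 -> acc=47 shift=7
  byte[3]=0xD0 cont=1 payload=0x50=80: acc |= 80<<7 -> acc=10287 shift=14
  byte[4]=0x65 cont=0 payload=0x65=101: acc |= 101<<14 -> acc=1665071 shift=21 [end]
Varint 2: bytes[2:5] = AF D0 65 -> value 1665071 (3 byte(s))
  byte[5]=0x9C cont=1 payload=0x1C=28: acc |= 28<<0 -> acc=28 shift=7
  byte[6]=0x52 cont=0 payload=0x52=82: acc |= 82<<7 -> acc=10524 shift=14 [end]
Varint 3: bytes[5:7] = 9C 52 -> value 10524 (2 byte(s))
  byte[7]=0x8D cont=1 payload=0x0D=13: acc |= 13<<0 -> acc=13 shift=7
  byte[8]=0xB7 cont=1 payload=0x37=55: acc |= 55<<7 -> acc=7053 shift=14
  byte[9]=0x4F cont=0 payload=0x4F=79: acc |= 79<<14 -> acc=1301389 shift=21 [end]
Varint 4: bytes[7:10] = 8D B7 4F -> value 1301389 (3 byte(s))
  byte[10]=0xAA cont=1 payload=0x2A=42: acc |= 42<<0 -> acc=42 shift=7
  byte[11]=0xB3 cont=1 payload=0x33=51: acc |= 51<<7 -> acc=6570 shift=14
  byte[12]=0x7B cont=0 payload=0x7B=123: acc |= 123<<14 -> acc=2021802 shift=21 [end]
Varint 5: bytes[10:13] = AA B3 7B -> value 2021802 (3 byte(s))
  byte[13]=0x93 cont=1 payload=0x13=19: acc |= 19<<0 -> acc=19 shift=7
  byte[14]=0x83 cont=1 payload=0x03=3: acc |= 3<<7 -> acc=403 shift=14
  byte[15]=0xE6 cont=1 payload=0x66=102: acc |= 102<<14 -> acc=1671571 shift=21
  byte[16]=0x44 cont=0 payload=0x44=68: acc |= 68<<21 -> acc=144277907 shift=28 [end]
Varint 6: bytes[13:17] = 93 83 E6 44 -> value 144277907 (4 byte(s))

Answer: 2 3 2 3 3 4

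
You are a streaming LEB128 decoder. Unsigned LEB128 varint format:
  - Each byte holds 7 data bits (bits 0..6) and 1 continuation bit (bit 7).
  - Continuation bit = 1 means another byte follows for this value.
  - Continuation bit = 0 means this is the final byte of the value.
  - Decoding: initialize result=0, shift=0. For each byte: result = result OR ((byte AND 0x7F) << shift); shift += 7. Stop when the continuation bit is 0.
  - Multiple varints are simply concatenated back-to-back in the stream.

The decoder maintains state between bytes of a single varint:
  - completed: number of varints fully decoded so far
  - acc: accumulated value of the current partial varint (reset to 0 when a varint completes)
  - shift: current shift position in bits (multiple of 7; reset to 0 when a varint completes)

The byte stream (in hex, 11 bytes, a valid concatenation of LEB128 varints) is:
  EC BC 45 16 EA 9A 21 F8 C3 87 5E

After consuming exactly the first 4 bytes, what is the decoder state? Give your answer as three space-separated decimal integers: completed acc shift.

Answer: 2 0 0

Derivation:
byte[0]=0xEC cont=1 payload=0x6C: acc |= 108<<0 -> completed=0 acc=108 shift=7
byte[1]=0xBC cont=1 payload=0x3C: acc |= 60<<7 -> completed=0 acc=7788 shift=14
byte[2]=0x45 cont=0 payload=0x45: varint #1 complete (value=1138284); reset -> completed=1 acc=0 shift=0
byte[3]=0x16 cont=0 payload=0x16: varint #2 complete (value=22); reset -> completed=2 acc=0 shift=0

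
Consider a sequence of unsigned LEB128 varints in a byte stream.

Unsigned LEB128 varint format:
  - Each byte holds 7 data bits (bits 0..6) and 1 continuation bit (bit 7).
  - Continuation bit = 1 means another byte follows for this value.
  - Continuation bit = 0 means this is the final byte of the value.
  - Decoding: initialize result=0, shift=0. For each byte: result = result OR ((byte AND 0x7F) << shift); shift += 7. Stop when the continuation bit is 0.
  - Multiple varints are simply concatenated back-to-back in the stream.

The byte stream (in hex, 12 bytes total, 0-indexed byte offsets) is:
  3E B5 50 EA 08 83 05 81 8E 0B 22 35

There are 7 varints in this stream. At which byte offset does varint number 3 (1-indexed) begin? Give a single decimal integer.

Answer: 3

Derivation:
  byte[0]=0x3E cont=0 payload=0x3E=62: acc |= 62<<0 -> acc=62 shift=7 [end]
Varint 1: bytes[0:1] = 3E -> value 62 (1 byte(s))
  byte[1]=0xB5 cont=1 payload=0x35=53: acc |= 53<<0 -> acc=53 shift=7
  byte[2]=0x50 cont=0 payload=0x50=80: acc |= 80<<7 -> acc=10293 shift=14 [end]
Varint 2: bytes[1:3] = B5 50 -> value 10293 (2 byte(s))
  byte[3]=0xEA cont=1 payload=0x6A=106: acc |= 106<<0 -> acc=106 shift=7
  byte[4]=0x08 cont=0 payload=0x08=8: acc |= 8<<7 -> acc=1130 shift=14 [end]
Varint 3: bytes[3:5] = EA 08 -> value 1130 (2 byte(s))
  byte[5]=0x83 cont=1 payload=0x03=3: acc |= 3<<0 -> acc=3 shift=7
  byte[6]=0x05 cont=0 payload=0x05=5: acc |= 5<<7 -> acc=643 shift=14 [end]
Varint 4: bytes[5:7] = 83 05 -> value 643 (2 byte(s))
  byte[7]=0x81 cont=1 payload=0x01=1: acc |= 1<<0 -> acc=1 shift=7
  byte[8]=0x8E cont=1 payload=0x0E=14: acc |= 14<<7 -> acc=1793 shift=14
  byte[9]=0x0B cont=0 payload=0x0B=11: acc |= 11<<14 -> acc=182017 shift=21 [end]
Varint 5: bytes[7:10] = 81 8E 0B -> value 182017 (3 byte(s))
  byte[10]=0x22 cont=0 payload=0x22=34: acc |= 34<<0 -> acc=34 shift=7 [end]
Varint 6: bytes[10:11] = 22 -> value 34 (1 byte(s))
  byte[11]=0x35 cont=0 payload=0x35=53: acc |= 53<<0 -> acc=53 shift=7 [end]
Varint 7: bytes[11:12] = 35 -> value 53 (1 byte(s))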